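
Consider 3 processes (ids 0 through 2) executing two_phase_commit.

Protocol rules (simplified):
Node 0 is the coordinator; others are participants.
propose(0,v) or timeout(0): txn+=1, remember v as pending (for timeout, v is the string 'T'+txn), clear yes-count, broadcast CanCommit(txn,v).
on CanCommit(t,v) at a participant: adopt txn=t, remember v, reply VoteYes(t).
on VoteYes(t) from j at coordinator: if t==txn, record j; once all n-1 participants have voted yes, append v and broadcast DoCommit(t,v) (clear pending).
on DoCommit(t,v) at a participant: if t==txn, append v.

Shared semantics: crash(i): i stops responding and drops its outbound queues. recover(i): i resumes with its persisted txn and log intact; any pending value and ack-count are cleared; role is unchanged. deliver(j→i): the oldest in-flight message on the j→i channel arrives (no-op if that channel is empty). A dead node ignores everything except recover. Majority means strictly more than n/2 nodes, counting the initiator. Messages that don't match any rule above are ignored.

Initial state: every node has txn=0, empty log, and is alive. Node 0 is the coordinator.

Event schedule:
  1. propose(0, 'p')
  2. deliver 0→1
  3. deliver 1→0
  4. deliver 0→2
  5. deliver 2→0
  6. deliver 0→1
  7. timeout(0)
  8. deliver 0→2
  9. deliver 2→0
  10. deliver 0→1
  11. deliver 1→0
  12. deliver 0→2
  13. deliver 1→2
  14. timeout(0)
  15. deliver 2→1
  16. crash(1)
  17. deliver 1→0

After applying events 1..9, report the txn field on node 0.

2

e1 propose(0,'p'): 0[coor,t=1,-]
e2 deliver 0→1: 1[part,t=1,-]
e3 deliver 1→0: ·
e4 deliver 0→2: 2[part,t=1,-]
e5 deliver 2→0: 0[coor,t=1,p]
e6 deliver 0→1: 1[part,t=1,p]
e7 timeout(0): 0[coor,t=2,p]
e8 deliver 0→2: 2[part,t=1,p]
e9 deliver 2→0: ·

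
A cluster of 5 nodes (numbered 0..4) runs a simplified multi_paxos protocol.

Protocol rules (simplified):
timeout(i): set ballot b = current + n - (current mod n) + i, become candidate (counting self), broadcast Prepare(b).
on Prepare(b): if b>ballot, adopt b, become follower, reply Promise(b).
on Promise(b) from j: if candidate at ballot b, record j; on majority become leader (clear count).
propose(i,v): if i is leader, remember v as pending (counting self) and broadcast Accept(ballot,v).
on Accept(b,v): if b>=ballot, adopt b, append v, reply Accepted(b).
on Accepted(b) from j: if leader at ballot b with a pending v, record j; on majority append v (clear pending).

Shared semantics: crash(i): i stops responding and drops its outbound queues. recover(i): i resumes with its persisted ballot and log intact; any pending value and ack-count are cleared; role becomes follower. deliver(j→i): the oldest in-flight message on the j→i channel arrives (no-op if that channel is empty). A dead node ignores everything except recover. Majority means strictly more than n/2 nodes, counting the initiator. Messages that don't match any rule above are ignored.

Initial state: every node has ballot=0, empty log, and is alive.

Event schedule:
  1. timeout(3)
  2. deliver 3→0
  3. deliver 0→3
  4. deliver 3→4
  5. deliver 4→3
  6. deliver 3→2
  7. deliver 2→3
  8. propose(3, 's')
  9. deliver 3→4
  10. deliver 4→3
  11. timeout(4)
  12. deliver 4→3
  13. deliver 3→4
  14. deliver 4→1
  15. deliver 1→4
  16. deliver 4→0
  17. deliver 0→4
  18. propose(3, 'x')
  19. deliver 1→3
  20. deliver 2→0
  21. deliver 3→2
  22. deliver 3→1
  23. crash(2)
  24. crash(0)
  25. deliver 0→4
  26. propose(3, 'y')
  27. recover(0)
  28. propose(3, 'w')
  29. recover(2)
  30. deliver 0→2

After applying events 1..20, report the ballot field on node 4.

14

e1 timeout(3): 3[cand,b=8,-]
e2 deliver 3→0: 0[foll,b=8,-]
e3 deliver 0→3: ·
e4 deliver 3→4: 4[foll,b=8,-]
e5 deliver 4→3: 3[lead,b=8,-]
e6 deliver 3→2: 2[foll,b=8,-]
e7 deliver 2→3: ·
e8 propose(3,'s'): ·
e9 deliver 3→4: 4[foll,b=8,s]
e10 deliver 4→3: ·
e11 timeout(4): 4[cand,b=14,s]
e12 deliver 4→3: 3[foll,b=14,-]
e13 deliver 3→4: ·
e14 deliver 4→1: 1[foll,b=14,-]
e15 deliver 1→4: 4[lead,b=14,s]
e16 deliver 4→0: 0[foll,b=14,-]
e17 deliver 0→4: ·
e18 propose(3,'x'): ·
e19 deliver 1→3: ·
e20 deliver 2→0: ·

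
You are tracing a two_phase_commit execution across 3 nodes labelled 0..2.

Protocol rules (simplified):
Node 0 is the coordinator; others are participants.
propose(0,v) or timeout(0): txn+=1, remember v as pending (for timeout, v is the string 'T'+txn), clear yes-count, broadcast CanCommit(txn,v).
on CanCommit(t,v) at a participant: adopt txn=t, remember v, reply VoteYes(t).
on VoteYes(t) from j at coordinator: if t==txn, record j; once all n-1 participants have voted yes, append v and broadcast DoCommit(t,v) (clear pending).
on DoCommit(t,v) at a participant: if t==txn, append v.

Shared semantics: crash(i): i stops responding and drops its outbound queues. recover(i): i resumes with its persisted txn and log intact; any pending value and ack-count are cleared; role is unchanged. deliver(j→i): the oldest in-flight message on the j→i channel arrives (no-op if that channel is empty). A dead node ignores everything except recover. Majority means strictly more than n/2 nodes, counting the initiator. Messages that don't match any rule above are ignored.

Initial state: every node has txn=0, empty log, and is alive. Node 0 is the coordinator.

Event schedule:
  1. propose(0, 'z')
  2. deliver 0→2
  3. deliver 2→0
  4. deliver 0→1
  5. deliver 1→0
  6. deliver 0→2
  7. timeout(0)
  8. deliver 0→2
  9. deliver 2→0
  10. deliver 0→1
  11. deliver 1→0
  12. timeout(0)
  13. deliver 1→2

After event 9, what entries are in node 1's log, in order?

1. propose(0,'z'):  <0:coor t1 ->
2. deliver 0→2:  <2:part t1 ->
3. deliver 2→0:  nop
4. deliver 0→1:  <1:part t1 ->
5. deliver 1→0:  <0:coor t1 z>
6. deliver 0→2:  <2:part t1 z>
7. timeout(0):  <0:coor t2 z>
8. deliver 0→2:  <2:part t2 z>
9. deliver 2→0:  nop

empty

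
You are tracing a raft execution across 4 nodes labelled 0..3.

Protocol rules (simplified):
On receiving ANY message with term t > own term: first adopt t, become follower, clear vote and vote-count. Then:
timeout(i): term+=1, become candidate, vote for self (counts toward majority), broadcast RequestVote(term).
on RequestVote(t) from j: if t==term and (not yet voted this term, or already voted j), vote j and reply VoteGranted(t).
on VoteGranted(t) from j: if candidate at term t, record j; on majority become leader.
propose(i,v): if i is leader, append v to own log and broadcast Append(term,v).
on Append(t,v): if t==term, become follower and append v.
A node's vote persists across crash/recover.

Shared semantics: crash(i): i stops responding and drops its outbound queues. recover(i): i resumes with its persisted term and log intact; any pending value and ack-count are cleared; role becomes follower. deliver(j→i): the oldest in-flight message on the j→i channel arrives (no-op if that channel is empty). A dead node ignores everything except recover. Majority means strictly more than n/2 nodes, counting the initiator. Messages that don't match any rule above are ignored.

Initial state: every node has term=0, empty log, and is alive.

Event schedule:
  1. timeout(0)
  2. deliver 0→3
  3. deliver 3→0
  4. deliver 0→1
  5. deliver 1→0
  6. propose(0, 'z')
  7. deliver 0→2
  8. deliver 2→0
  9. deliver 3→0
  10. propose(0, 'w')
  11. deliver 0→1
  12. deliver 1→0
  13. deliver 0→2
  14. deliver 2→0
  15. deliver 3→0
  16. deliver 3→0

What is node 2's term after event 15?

e1 timeout(0): 0[cand,t=1,-]
e2 deliver 0→3: 3[foll,t=1,-]
e3 deliver 3→0: ·
e4 deliver 0→1: 1[foll,t=1,-]
e5 deliver 1→0: 0[lead,t=1,-]
e6 propose(0,'z'): 0[lead,t=1,z]
e7 deliver 0→2: 2[foll,t=1,-]
e8 deliver 2→0: ·
e9 deliver 3→0: ·
e10 propose(0,'w'): 0[lead,t=1,z,w]
e11 deliver 0→1: 1[foll,t=1,z]
e12 deliver 1→0: ·
e13 deliver 0→2: 2[foll,t=1,z]
e14 deliver 2→0: ·
e15 deliver 3→0: ·

1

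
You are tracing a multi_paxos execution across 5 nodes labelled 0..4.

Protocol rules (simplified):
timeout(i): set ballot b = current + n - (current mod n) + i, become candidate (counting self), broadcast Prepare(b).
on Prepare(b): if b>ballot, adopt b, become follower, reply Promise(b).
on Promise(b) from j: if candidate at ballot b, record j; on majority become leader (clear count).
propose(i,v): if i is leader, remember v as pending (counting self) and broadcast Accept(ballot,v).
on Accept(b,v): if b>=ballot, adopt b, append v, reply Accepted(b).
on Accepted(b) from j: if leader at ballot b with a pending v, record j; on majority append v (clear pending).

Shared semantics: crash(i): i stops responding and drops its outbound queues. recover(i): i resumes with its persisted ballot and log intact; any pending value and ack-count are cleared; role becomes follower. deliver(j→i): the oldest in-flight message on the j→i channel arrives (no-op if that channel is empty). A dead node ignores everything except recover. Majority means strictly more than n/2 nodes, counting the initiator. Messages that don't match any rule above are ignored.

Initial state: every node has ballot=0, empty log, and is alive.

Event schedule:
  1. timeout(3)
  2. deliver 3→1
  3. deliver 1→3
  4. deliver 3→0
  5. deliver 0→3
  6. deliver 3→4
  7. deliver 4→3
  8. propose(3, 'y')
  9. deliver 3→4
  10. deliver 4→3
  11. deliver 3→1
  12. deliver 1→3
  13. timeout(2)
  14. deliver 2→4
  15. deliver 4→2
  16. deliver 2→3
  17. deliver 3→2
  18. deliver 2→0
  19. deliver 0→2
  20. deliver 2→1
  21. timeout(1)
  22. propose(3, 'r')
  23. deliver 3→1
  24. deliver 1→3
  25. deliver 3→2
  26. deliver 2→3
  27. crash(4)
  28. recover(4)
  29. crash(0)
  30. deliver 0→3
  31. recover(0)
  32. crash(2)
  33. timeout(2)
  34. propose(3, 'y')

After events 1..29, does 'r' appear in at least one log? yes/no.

no

after 1 — timeout(3): n3:cand/b8/[-]
after 2 — deliver 3→1: n1:foll/b8/[-]
after 3 — deliver 1→3: ·
after 4 — deliver 3→0: n0:foll/b8/[-]
after 5 — deliver 0→3: n3:lead/b8/[-]
after 6 — deliver 3→4: n4:foll/b8/[-]
after 7 — deliver 4→3: ·
after 8 — propose(3,'y'): ·
after 9 — deliver 3→4: n4:foll/b8/[y]
after 10 — deliver 4→3: ·
after 11 — deliver 3→1: n1:foll/b8/[y]
after 12 — deliver 1→3: n3:lead/b8/[y]
after 13 — timeout(2): n2:cand/b7/[-]
after 14 — deliver 2→4: ·
after 15 — deliver 4→2: ·
after 16 — deliver 2→3: ·
after 17 — deliver 3→2: n2:foll/b8/[-]
after 18 — deliver 2→0: ·
after 19 — deliver 0→2: ·
after 20 — deliver 2→1: ·
after 21 — timeout(1): n1:cand/b11/[y]
after 22 — propose(3,'r'): ·
after 23 — deliver 3→1: ·
after 24 — deliver 1→3: n3:foll/b11/[y]
after 25 — deliver 3→2: n2:foll/b8/[y]
after 26 — deliver 2→3: ·
after 27 — crash(4): n4:✗foll/b8/[y]
after 28 — recover(4): n4:foll/b8/[y]
after 29 — crash(0): n0:✗foll/b8/[-]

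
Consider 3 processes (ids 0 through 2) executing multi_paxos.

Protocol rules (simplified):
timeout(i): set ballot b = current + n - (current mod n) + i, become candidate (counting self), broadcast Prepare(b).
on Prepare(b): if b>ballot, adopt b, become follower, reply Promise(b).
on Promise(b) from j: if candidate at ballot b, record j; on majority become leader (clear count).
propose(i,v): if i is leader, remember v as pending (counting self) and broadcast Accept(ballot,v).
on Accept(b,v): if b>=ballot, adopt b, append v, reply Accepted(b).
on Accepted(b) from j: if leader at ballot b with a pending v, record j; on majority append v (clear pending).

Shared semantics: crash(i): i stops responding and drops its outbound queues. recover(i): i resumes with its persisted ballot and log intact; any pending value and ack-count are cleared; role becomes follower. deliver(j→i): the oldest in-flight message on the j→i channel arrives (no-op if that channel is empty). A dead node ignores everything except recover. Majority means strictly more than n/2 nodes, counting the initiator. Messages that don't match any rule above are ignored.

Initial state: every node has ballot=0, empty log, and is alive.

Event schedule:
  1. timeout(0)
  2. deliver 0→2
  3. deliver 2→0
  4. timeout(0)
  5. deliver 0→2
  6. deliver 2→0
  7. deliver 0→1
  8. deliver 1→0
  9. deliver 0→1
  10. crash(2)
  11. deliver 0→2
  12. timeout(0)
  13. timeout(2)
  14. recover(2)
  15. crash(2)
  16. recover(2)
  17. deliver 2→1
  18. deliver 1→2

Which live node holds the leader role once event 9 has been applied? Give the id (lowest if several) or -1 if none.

0

[1] timeout(0) → N0(cand b3 [-])
[2] deliver 0→2 → N2(foll b3 [-])
[3] deliver 2→0 → N0(lead b3 [-])
[4] timeout(0) → N0(cand b6 [-])
[5] deliver 0→2 → N2(foll b6 [-])
[6] deliver 2→0 → N0(lead b6 [-])
[7] deliver 0→1 → N1(foll b3 [-])
[8] deliver 1→0 → ∅
[9] deliver 0→1 → N1(foll b6 [-])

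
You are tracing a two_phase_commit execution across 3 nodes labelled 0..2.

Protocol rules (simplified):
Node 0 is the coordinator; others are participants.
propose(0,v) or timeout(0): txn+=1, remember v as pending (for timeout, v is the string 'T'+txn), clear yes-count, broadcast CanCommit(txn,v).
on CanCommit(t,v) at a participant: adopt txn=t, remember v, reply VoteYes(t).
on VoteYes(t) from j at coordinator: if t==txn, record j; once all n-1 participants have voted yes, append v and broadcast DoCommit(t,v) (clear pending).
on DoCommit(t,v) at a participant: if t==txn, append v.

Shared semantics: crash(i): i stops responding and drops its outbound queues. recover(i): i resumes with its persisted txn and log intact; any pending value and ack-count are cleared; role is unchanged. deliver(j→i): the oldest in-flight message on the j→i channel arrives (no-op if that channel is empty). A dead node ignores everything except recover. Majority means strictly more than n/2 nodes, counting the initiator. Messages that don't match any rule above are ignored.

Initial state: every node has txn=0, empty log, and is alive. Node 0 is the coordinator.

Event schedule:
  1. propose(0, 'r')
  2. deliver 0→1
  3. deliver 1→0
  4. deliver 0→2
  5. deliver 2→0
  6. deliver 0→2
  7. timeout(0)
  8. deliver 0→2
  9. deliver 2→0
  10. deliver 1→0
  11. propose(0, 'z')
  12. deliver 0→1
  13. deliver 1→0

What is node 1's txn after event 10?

step 1 propose(0,'r'): 0={coor,t=1,log=-}
step 2 deliver 0→1: 1={part,t=1,log=-}
step 3 deliver 1→0: —
step 4 deliver 0→2: 2={part,t=1,log=-}
step 5 deliver 2→0: 0={coor,t=1,log=r}
step 6 deliver 0→2: 2={part,t=1,log=r}
step 7 timeout(0): 0={coor,t=2,log=r}
step 8 deliver 0→2: 2={part,t=2,log=r}
step 9 deliver 2→0: —
step 10 deliver 1→0: —

1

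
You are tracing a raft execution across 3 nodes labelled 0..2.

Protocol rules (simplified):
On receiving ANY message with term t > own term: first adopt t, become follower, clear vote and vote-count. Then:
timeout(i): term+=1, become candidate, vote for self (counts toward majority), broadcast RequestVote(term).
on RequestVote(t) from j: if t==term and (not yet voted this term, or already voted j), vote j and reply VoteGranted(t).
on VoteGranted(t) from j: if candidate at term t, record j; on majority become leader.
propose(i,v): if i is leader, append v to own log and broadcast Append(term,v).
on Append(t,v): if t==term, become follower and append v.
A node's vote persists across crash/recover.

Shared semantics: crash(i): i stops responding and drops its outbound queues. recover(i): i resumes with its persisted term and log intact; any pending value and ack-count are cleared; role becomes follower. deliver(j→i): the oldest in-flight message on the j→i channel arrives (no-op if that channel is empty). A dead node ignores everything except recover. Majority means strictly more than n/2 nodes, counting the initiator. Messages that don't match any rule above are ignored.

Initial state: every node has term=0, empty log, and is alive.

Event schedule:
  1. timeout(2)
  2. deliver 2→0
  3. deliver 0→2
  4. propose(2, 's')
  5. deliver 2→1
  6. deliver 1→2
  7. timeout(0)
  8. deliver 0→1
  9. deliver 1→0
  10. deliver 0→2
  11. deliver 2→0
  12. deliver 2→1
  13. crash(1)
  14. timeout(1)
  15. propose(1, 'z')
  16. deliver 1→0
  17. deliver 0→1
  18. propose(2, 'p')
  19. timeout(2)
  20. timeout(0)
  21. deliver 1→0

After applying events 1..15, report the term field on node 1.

step 1 timeout(2): 2={cand,t=1,log=-}
step 2 deliver 2→0: 0={foll,t=1,log=-}
step 3 deliver 0→2: 2={lead,t=1,log=-}
step 4 propose(2,'s'): 2={lead,t=1,log=s}
step 5 deliver 2→1: 1={foll,t=1,log=-}
step 6 deliver 1→2: —
step 7 timeout(0): 0={cand,t=2,log=-}
step 8 deliver 0→1: 1={foll,t=2,log=-}
step 9 deliver 1→0: 0={lead,t=2,log=-}
step 10 deliver 0→2: 2={foll,t=2,log=s}
step 11 deliver 2→0: —
step 12 deliver 2→1: —
step 13 crash(1): 1={✗foll,t=2,log=-}
step 14 timeout(1): —
step 15 propose(1,'z'): —

2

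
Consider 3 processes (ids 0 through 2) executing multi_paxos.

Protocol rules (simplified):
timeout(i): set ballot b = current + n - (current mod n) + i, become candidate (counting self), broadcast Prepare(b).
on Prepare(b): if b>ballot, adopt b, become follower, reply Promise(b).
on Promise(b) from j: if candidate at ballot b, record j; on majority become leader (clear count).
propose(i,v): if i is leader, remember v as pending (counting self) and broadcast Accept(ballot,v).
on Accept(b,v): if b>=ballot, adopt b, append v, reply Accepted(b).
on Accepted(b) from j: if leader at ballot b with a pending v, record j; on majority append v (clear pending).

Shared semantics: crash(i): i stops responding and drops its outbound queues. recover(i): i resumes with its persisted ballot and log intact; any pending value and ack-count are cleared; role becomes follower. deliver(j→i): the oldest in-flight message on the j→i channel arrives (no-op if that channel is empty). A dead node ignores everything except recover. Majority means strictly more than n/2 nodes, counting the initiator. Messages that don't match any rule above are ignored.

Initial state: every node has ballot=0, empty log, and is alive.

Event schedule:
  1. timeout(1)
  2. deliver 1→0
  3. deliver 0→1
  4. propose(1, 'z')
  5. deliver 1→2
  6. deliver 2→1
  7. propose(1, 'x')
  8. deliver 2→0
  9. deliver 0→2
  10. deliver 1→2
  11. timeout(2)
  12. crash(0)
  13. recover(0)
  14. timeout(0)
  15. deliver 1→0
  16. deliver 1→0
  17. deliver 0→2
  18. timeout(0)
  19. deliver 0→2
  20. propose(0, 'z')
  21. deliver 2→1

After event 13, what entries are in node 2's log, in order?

z

e1 timeout(1): 1[cand,b=4,-]
e2 deliver 1→0: 0[foll,b=4,-]
e3 deliver 0→1: 1[lead,b=4,-]
e4 propose(1,'z'): ·
e5 deliver 1→2: 2[foll,b=4,-]
e6 deliver 2→1: ·
e7 propose(1,'x'): ·
e8 deliver 2→0: ·
e9 deliver 0→2: ·
e10 deliver 1→2: 2[foll,b=4,z]
e11 timeout(2): 2[cand,b=8,z]
e12 crash(0): 0[✗foll,b=4,-]
e13 recover(0): 0[foll,b=4,-]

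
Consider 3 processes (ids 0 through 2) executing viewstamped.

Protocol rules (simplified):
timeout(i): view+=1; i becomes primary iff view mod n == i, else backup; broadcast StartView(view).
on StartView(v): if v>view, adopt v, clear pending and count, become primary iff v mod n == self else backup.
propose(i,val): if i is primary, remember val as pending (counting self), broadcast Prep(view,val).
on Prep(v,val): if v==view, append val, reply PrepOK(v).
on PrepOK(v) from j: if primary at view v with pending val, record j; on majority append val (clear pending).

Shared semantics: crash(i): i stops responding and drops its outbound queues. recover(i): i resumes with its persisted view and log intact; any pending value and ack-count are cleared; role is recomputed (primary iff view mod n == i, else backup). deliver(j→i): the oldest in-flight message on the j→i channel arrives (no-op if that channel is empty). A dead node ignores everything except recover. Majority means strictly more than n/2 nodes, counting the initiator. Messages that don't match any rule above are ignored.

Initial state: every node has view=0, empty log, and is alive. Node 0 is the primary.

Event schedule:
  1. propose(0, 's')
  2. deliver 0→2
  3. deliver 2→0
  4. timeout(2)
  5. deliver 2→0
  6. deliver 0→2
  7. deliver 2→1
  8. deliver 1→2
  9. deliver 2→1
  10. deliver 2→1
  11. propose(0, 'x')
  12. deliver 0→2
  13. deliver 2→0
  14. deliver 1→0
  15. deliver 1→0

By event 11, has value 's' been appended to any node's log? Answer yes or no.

yes

after 1 — propose(0,'s'): ·
after 2 — deliver 0→2: n2:back/v0/[s]
after 3 — deliver 2→0: n0:prim/v0/[s]
after 4 — timeout(2): n2:back/v1/[s]
after 5 — deliver 2→0: n0:back/v1/[s]
after 6 — deliver 0→2: ·
after 7 — deliver 2→1: n1:prim/v1/[-]
after 8 — deliver 1→2: ·
after 9 — deliver 2→1: ·
after 10 — deliver 2→1: ·
after 11 — propose(0,'x'): ·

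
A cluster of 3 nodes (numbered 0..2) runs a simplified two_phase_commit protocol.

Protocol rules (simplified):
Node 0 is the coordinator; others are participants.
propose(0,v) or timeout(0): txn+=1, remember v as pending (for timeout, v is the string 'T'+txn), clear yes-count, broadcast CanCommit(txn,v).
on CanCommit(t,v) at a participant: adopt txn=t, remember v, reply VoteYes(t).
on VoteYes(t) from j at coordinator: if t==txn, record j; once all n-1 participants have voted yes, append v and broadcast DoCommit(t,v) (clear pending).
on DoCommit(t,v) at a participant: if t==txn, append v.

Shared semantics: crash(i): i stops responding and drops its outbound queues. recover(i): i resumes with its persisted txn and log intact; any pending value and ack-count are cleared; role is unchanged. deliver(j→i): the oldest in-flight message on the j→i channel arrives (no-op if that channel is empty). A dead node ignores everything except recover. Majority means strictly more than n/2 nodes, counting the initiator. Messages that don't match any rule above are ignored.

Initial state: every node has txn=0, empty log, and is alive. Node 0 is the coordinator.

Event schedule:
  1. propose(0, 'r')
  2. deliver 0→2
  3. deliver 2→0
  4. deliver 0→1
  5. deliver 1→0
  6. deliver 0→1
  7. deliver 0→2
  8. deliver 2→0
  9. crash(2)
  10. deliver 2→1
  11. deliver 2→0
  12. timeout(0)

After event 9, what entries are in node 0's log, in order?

[1] propose(0,'r') → N0(coor t1 [-])
[2] deliver 0→2 → N2(part t1 [-])
[3] deliver 2→0 → ∅
[4] deliver 0→1 → N1(part t1 [-])
[5] deliver 1→0 → N0(coor t1 [r])
[6] deliver 0→1 → N1(part t1 [r])
[7] deliver 0→2 → N2(part t1 [r])
[8] deliver 2→0 → ∅
[9] crash(2) → N2(✗part t1 [r])

r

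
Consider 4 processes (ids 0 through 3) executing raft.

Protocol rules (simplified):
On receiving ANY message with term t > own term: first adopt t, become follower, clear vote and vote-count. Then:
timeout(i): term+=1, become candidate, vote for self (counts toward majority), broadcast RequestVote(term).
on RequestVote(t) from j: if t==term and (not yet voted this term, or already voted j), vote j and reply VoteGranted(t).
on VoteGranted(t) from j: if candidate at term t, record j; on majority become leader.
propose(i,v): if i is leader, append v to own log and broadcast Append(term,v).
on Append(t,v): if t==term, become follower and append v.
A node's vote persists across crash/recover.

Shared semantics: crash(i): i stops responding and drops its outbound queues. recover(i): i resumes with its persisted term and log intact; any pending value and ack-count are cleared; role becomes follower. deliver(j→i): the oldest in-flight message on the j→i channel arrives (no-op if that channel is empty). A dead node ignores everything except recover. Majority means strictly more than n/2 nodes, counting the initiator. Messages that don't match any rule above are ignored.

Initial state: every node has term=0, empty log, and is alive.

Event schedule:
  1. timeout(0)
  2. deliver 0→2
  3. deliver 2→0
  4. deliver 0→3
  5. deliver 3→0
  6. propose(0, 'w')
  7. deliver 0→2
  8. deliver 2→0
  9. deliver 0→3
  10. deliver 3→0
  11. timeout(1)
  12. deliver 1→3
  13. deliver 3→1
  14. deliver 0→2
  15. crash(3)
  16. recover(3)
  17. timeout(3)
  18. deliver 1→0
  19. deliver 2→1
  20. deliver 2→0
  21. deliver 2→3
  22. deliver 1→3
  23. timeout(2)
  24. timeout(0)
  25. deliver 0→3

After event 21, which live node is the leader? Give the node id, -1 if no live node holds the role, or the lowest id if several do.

0

e1 timeout(0): 0[cand,t=1,-]
e2 deliver 0→2: 2[foll,t=1,-]
e3 deliver 2→0: ·
e4 deliver 0→3: 3[foll,t=1,-]
e5 deliver 3→0: 0[lead,t=1,-]
e6 propose(0,'w'): 0[lead,t=1,w]
e7 deliver 0→2: 2[foll,t=1,w]
e8 deliver 2→0: ·
e9 deliver 0→3: 3[foll,t=1,w]
e10 deliver 3→0: ·
e11 timeout(1): 1[cand,t=1,-]
e12 deliver 1→3: ·
e13 deliver 3→1: ·
e14 deliver 0→2: ·
e15 crash(3): 3[✗foll,t=1,w]
e16 recover(3): 3[foll,t=1,w]
e17 timeout(3): 3[cand,t=2,w]
e18 deliver 1→0: ·
e19 deliver 2→1: ·
e20 deliver 2→0: ·
e21 deliver 2→3: ·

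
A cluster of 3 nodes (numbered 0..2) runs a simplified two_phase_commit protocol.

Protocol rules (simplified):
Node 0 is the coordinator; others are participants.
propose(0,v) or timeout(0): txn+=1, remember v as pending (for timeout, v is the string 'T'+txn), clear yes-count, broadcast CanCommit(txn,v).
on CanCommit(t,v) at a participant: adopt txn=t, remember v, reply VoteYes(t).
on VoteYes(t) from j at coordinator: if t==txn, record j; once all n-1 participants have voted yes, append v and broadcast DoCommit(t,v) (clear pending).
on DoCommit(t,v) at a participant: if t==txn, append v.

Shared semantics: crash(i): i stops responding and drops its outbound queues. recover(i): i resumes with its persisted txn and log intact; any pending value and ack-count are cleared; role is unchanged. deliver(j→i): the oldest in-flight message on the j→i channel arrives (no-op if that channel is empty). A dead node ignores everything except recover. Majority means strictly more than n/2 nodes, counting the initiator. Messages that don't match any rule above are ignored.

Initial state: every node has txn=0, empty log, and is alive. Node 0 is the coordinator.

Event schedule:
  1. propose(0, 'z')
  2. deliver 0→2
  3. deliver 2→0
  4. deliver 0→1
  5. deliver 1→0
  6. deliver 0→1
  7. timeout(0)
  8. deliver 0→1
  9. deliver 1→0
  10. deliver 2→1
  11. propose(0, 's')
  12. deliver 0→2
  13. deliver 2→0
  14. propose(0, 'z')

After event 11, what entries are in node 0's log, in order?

z

after 1 — propose(0,'z'): n0:coor/t1/[-]
after 2 — deliver 0→2: n2:part/t1/[-]
after 3 — deliver 2→0: ·
after 4 — deliver 0→1: n1:part/t1/[-]
after 5 — deliver 1→0: n0:coor/t1/[z]
after 6 — deliver 0→1: n1:part/t1/[z]
after 7 — timeout(0): n0:coor/t2/[z]
after 8 — deliver 0→1: n1:part/t2/[z]
after 9 — deliver 1→0: ·
after 10 — deliver 2→1: ·
after 11 — propose(0,'s'): n0:coor/t3/[z]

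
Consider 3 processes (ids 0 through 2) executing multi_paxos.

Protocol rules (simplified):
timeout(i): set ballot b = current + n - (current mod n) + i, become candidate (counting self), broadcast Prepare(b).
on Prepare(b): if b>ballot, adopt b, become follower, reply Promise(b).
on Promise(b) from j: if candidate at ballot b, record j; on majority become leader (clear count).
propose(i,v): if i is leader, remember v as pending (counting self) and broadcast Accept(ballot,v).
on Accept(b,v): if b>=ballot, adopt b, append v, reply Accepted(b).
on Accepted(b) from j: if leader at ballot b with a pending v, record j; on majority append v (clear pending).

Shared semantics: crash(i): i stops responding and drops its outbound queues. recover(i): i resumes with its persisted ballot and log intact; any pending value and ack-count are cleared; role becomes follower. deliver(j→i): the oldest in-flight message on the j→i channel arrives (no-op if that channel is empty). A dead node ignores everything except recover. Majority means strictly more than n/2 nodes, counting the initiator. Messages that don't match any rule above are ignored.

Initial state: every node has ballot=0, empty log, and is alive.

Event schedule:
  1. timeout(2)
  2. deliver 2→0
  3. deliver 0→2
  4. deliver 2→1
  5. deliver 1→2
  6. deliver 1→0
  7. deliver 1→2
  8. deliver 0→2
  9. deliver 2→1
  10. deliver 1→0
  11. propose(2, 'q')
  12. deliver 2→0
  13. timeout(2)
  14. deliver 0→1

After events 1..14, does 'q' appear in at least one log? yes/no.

after 1 — timeout(2): n2:cand/b5/[-]
after 2 — deliver 2→0: n0:foll/b5/[-]
after 3 — deliver 0→2: n2:lead/b5/[-]
after 4 — deliver 2→1: n1:foll/b5/[-]
after 5 — deliver 1→2: ·
after 6 — deliver 1→0: ·
after 7 — deliver 1→2: ·
after 8 — deliver 0→2: ·
after 9 — deliver 2→1: ·
after 10 — deliver 1→0: ·
after 11 — propose(2,'q'): ·
after 12 — deliver 2→0: n0:foll/b5/[q]
after 13 — timeout(2): n2:cand/b8/[-]
after 14 — deliver 0→1: ·

yes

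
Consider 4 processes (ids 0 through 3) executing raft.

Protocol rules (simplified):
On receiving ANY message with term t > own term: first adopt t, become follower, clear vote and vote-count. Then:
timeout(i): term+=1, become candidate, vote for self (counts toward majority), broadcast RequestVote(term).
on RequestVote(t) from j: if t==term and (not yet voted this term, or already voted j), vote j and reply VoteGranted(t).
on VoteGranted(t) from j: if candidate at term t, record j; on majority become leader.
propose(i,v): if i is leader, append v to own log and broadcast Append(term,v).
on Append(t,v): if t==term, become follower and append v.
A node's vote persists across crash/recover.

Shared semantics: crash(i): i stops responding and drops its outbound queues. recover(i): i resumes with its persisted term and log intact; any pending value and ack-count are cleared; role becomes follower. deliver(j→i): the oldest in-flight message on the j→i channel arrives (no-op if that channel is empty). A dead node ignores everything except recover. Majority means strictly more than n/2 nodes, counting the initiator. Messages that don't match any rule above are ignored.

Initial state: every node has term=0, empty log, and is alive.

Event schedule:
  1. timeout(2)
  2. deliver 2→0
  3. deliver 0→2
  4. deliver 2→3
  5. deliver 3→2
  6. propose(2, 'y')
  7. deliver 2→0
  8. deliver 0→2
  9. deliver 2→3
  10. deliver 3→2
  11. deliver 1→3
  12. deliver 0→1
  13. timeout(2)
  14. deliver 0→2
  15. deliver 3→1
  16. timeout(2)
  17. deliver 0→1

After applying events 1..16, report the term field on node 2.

after 1 — timeout(2): n2:cand/t1/[-]
after 2 — deliver 2→0: n0:foll/t1/[-]
after 3 — deliver 0→2: ·
after 4 — deliver 2→3: n3:foll/t1/[-]
after 5 — deliver 3→2: n2:lead/t1/[-]
after 6 — propose(2,'y'): n2:lead/t1/[y]
after 7 — deliver 2→0: n0:foll/t1/[y]
after 8 — deliver 0→2: ·
after 9 — deliver 2→3: n3:foll/t1/[y]
after 10 — deliver 3→2: ·
after 11 — deliver 1→3: ·
after 12 — deliver 0→1: ·
after 13 — timeout(2): n2:cand/t2/[y]
after 14 — deliver 0→2: ·
after 15 — deliver 3→1: ·
after 16 — timeout(2): n2:cand/t3/[y]

3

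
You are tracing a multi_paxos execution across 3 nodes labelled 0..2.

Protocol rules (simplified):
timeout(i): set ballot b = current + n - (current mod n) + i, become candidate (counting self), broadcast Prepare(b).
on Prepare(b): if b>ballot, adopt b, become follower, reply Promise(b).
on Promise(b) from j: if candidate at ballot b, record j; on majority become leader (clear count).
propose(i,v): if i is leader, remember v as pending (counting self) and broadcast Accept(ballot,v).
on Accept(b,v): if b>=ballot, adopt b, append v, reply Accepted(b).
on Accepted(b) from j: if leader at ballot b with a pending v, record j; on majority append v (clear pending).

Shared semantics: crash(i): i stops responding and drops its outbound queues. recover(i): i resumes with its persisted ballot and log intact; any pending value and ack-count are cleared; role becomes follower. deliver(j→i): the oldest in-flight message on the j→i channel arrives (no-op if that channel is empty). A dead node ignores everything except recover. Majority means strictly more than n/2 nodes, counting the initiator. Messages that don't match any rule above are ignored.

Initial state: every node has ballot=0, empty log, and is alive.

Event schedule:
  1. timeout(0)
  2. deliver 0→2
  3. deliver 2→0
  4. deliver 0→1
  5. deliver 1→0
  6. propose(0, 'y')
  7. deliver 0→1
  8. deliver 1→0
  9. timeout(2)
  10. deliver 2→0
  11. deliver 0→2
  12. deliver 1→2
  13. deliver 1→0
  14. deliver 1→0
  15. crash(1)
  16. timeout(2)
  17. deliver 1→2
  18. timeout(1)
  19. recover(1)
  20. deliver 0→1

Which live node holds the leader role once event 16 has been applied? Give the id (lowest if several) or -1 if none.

-1

after 1 — timeout(0): n0:cand/b3/[-]
after 2 — deliver 0→2: n2:foll/b3/[-]
after 3 — deliver 2→0: n0:lead/b3/[-]
after 4 — deliver 0→1: n1:foll/b3/[-]
after 5 — deliver 1→0: ·
after 6 — propose(0,'y'): ·
after 7 — deliver 0→1: n1:foll/b3/[y]
after 8 — deliver 1→0: n0:lead/b3/[y]
after 9 — timeout(2): n2:cand/b8/[-]
after 10 — deliver 2→0: n0:foll/b8/[y]
after 11 — deliver 0→2: ·
after 12 — deliver 1→2: ·
after 13 — deliver 1→0: ·
after 14 — deliver 1→0: ·
after 15 — crash(1): n1:✗foll/b3/[y]
after 16 — timeout(2): n2:cand/b11/[-]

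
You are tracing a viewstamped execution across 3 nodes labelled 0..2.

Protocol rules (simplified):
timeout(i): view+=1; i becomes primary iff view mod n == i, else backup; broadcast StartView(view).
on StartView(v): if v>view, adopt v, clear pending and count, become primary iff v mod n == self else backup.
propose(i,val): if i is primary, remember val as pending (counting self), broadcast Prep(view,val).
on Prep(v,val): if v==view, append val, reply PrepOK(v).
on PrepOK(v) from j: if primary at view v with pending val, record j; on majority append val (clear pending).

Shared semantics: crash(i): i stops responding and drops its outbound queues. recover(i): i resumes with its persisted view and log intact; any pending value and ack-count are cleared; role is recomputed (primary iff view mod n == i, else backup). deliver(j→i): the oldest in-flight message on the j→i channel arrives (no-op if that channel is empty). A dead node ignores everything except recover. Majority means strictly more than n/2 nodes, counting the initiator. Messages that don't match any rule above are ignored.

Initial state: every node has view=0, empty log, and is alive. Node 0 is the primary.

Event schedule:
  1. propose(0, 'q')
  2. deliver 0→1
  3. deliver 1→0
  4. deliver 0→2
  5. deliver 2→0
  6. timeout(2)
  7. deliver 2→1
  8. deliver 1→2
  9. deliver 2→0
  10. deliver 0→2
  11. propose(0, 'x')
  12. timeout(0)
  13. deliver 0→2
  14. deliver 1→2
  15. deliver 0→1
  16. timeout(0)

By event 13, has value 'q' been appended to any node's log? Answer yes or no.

yes

after 1 — propose(0,'q'): ·
after 2 — deliver 0→1: n1:back/v0/[q]
after 3 — deliver 1→0: n0:prim/v0/[q]
after 4 — deliver 0→2: n2:back/v0/[q]
after 5 — deliver 2→0: ·
after 6 — timeout(2): n2:back/v1/[q]
after 7 — deliver 2→1: n1:prim/v1/[q]
after 8 — deliver 1→2: ·
after 9 — deliver 2→0: n0:back/v1/[q]
after 10 — deliver 0→2: ·
after 11 — propose(0,'x'): ·
after 12 — timeout(0): n0:back/v2/[q]
after 13 — deliver 0→2: n2:prim/v2/[q]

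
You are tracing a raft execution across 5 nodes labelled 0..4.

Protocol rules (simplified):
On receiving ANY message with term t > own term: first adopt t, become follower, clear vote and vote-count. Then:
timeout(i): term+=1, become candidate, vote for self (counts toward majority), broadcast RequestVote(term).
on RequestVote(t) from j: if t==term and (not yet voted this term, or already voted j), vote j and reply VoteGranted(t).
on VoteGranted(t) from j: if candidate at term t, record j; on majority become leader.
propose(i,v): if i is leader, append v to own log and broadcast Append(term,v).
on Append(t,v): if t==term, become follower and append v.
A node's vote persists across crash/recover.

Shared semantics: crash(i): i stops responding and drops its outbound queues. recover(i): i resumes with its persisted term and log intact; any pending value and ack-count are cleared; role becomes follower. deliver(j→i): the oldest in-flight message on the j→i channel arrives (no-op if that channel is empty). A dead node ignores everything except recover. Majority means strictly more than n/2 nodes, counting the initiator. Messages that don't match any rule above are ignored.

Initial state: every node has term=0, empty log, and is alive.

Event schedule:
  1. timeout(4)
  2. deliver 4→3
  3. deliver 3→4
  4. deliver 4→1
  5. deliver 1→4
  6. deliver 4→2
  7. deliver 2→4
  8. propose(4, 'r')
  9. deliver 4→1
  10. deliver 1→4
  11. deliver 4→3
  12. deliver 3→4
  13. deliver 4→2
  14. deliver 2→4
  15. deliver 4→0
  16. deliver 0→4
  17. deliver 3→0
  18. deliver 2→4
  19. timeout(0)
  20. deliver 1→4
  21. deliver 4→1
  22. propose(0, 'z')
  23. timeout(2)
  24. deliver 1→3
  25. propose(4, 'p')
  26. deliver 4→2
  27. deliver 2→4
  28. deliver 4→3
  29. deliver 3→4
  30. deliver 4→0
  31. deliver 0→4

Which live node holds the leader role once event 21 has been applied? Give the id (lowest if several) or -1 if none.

4

after 1 — timeout(4): n4:cand/t1/[-]
after 2 — deliver 4→3: n3:foll/t1/[-]
after 3 — deliver 3→4: ·
after 4 — deliver 4→1: n1:foll/t1/[-]
after 5 — deliver 1→4: n4:lead/t1/[-]
after 6 — deliver 4→2: n2:foll/t1/[-]
after 7 — deliver 2→4: ·
after 8 — propose(4,'r'): n4:lead/t1/[r]
after 9 — deliver 4→1: n1:foll/t1/[r]
after 10 — deliver 1→4: ·
after 11 — deliver 4→3: n3:foll/t1/[r]
after 12 — deliver 3→4: ·
after 13 — deliver 4→2: n2:foll/t1/[r]
after 14 — deliver 2→4: ·
after 15 — deliver 4→0: n0:foll/t1/[-]
after 16 — deliver 0→4: ·
after 17 — deliver 3→0: ·
after 18 — deliver 2→4: ·
after 19 — timeout(0): n0:cand/t2/[-]
after 20 — deliver 1→4: ·
after 21 — deliver 4→1: ·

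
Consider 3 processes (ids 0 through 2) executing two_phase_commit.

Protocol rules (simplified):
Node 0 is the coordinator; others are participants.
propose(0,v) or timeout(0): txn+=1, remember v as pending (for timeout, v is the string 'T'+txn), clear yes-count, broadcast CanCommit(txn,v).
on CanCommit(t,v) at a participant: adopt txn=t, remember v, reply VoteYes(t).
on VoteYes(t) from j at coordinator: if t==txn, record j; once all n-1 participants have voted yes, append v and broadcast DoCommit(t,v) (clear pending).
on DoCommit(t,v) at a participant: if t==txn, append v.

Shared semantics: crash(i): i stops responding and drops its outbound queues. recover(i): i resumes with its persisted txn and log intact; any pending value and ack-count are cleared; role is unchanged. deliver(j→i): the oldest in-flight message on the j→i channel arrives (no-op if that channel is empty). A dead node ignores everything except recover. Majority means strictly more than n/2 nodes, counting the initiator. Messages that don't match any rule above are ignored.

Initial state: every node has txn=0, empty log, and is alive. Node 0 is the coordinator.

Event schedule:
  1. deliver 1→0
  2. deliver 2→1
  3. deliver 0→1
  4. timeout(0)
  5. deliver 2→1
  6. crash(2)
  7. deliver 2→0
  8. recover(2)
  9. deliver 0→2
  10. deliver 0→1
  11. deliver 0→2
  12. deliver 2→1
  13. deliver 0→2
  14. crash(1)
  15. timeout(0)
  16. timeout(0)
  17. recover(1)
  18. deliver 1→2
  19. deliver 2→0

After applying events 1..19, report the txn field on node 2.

after 1 — deliver 1→0: ·
after 2 — deliver 2→1: ·
after 3 — deliver 0→1: ·
after 4 — timeout(0): n0:coor/t1/[-]
after 5 — deliver 2→1: ·
after 6 — crash(2): n2:✗part/t0/[-]
after 7 — deliver 2→0: ·
after 8 — recover(2): n2:part/t0/[-]
after 9 — deliver 0→2: n2:part/t1/[-]
after 10 — deliver 0→1: n1:part/t1/[-]
after 11 — deliver 0→2: ·
after 12 — deliver 2→1: ·
after 13 — deliver 0→2: ·
after 14 — crash(1): n1:✗part/t1/[-]
after 15 — timeout(0): n0:coor/t2/[-]
after 16 — timeout(0): n0:coor/t3/[-]
after 17 — recover(1): n1:part/t1/[-]
after 18 — deliver 1→2: ·
after 19 — deliver 2→0: ·

1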